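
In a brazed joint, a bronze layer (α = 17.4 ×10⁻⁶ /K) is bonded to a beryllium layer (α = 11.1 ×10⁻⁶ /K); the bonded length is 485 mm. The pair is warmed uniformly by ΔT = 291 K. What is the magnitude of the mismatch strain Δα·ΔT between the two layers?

1.83×10⁻³

Δα = |17.4 − 11.1|×10⁻⁶/K = 6.30×10⁻⁶/K.
Mismatch strain = Δα·ΔT = 6.30×10⁻⁶ × 291.0 = 1.83×10⁻³.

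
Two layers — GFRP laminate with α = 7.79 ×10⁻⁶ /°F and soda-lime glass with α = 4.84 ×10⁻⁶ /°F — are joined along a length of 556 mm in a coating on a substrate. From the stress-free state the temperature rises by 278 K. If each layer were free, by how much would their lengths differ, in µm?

GFRP laminate: α = 7.79×10⁻⁶/°F × 9/5 = 14.0×10⁻⁶/K.
soda-lime glass: α = 4.84×10⁻⁶/°F × 9/5 = 8.71×10⁻⁶/K.
Δα = |14.0 − 8.71|×10⁻⁶/K = 5.31×10⁻⁶/K.
ΔL_mismatch = Δα·L·ΔT = 5.31×10⁻⁶ × 556.0 mm × 278.0 K = 821 µm.

821 µm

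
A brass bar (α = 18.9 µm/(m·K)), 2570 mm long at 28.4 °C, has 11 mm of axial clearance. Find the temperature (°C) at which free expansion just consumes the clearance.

α·L₀·ΔT = 11.0 mm ⇒ ΔT = 11.0 / (18.9×10⁻⁶ × 2570.0) = 226.5 K.
T = 28.4 + 226.5 = 254.9 °C.

255 °C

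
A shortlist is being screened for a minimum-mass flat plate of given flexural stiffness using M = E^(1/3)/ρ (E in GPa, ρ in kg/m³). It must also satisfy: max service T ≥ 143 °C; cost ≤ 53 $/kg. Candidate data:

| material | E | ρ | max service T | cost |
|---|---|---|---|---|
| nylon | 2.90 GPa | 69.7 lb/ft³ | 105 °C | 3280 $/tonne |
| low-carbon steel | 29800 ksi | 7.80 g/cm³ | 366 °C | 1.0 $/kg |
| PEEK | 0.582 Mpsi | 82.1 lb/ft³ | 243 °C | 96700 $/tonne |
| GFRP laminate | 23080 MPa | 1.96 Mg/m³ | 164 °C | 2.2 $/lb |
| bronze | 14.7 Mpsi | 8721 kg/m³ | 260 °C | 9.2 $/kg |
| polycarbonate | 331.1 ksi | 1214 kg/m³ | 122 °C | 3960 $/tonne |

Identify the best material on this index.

GFRP laminate

Screen on constraints: max service T ≥ 143 °C; cost ≤ 53 $/kg. Survivors: low-carbon steel, GFRP laminate, bronze.
After converting to SI:
  low-carbon steel: E = 205.5 GPa, ρ = 7800 kg/m³
  GFRP laminate: E = 23.08 GPa, ρ = 1960 kg/m³
  bronze: E = 101.4 GPa, ρ = 8721 kg/m³
  GFRP laminate: M = 1.45×10⁻³
  low-carbon steel: M = 0.757×10⁻³
  bronze: M = 0.535×10⁻³
The maximum is for GFRP laminate.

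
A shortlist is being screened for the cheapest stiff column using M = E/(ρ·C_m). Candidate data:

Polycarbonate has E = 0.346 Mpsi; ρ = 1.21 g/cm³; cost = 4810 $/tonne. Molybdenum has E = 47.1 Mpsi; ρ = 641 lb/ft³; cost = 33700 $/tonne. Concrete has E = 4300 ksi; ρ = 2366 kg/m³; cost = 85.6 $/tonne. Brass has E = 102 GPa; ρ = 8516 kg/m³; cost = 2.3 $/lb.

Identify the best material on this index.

After converting to SI:
  polycarbonate: E = 2.386 GPa, ρ = 1210 kg/m³, cost = 4.810 $/kg
  molybdenum: E = 324.7 GPa, ρ = 10270 kg/m³, cost = 33.70 $/kg
  concrete: E = 29.65 GPa, ρ = 2366 kg/m³, cost = 0.08560 $/kg
  brass: E = 102.0 GPa, ρ = 8516 kg/m³, cost = 5.071 $/kg
  concrete: M = 146 MN·m per $
  brass: M = 2.36 MN·m per $
  molybdenum: M = 0.938 MN·m per $
  polycarbonate: M = 0.410 MN·m per $
The maximum is for concrete.

concrete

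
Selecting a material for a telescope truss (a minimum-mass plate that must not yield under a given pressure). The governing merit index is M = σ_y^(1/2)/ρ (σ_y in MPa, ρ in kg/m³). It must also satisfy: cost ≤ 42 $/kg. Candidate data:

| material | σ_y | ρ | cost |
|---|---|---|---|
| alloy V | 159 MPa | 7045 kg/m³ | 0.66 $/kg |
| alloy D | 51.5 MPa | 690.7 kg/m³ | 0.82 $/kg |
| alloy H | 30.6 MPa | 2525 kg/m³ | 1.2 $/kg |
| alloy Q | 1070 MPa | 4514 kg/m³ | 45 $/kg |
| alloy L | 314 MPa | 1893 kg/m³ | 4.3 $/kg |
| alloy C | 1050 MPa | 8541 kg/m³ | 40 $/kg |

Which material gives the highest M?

alloy D

Screen on constraints: cost ≤ 42 $/kg. Survivors: alloy V, alloy D, alloy H, alloy L, alloy C.
Per-candidate index values:
  alloy D: M = 10.4×10⁻³
  alloy L: M = 9.36×10⁻³
  alloy C: M = 3.79×10⁻³
  alloy H: M = 2.19×10⁻³
  alloy V: M = 1.79×10⁻³
The maximum is for alloy D.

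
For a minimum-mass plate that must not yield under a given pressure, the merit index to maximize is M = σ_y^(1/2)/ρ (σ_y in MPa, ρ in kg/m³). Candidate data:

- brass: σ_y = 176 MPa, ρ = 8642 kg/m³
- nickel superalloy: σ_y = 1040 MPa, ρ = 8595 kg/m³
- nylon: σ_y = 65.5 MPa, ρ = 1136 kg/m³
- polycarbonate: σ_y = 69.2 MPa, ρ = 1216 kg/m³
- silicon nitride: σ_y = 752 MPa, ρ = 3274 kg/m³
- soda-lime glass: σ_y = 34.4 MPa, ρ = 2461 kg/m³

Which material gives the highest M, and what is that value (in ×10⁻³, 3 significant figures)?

Evaluate M for each candidate:
  silicon nitride: M = 8.38×10⁻³
  nylon: M = 7.12×10⁻³
  polycarbonate: M = 6.84×10⁻³
  nickel superalloy: M = 3.75×10⁻³
  soda-lime glass: M = 2.38×10⁻³
  brass: M = 1.54×10⁻³
The maximum is for silicon nitride.

silicon nitride, M = 8.38×10⁻³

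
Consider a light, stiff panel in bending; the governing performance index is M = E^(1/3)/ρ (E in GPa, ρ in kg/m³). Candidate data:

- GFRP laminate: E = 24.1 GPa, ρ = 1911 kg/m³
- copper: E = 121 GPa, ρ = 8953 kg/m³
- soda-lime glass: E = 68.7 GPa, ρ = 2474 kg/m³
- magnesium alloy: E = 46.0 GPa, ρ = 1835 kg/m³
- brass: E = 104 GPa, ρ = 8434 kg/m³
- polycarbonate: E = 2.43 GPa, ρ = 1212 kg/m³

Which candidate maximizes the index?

magnesium alloy

Evaluate M for each candidate:
  magnesium alloy: M = 1.95×10⁻³
  soda-lime glass: M = 1.66×10⁻³
  GFRP laminate: M = 1.51×10⁻³
  polycarbonate: M = 1.11×10⁻³
  brass: M = 0.558×10⁻³
  copper: M = 0.552×10⁻³
The maximum is for magnesium alloy.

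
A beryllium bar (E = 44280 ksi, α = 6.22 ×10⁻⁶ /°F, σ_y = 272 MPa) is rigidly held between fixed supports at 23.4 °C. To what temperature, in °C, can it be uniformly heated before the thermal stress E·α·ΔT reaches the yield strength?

E = 44280 ksi = 305.3 GPa.
α = 6.22×10⁻⁶/°F × 9/5 = 11.2×10⁻⁶/K.
E·α·ΔT = 272.0 MPa ⇒ ΔT = 272.0 / (305.3×10³ × 11.2×10⁻⁶) = 79.58 K.
T = 23.4 + 79.58 = 103.0 °C.

103 °C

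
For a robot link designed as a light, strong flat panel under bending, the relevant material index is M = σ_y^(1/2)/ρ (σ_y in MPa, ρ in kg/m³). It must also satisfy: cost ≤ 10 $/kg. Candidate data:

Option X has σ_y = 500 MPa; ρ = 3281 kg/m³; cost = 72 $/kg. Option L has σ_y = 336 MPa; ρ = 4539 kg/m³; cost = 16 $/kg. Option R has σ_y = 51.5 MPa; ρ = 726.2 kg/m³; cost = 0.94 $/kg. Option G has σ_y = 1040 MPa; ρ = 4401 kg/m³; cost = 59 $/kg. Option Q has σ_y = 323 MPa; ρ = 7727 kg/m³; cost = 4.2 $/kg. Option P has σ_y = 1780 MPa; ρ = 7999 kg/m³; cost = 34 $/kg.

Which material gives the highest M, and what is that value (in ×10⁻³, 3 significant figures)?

option R, M = 9.88×10⁻³

Screen on constraints: cost ≤ 10 $/kg. Survivors: option R, option Q.
Evaluate M for each candidate:
  option R: M = 9.88×10⁻³
  option Q: M = 2.33×10⁻³
Highest index: option R.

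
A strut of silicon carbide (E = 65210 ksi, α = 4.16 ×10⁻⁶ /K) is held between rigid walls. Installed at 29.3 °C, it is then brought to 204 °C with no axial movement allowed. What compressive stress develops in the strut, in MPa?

E = 65210 ksi = 449.6 GPa.
ΔT = 174.7 K. Constrained thermal stress σ = E·α·ΔT = 449.6×10³ MPa × 4.16×10⁻⁶ × 174.7 = 327 MPa (compressive).

327 MPa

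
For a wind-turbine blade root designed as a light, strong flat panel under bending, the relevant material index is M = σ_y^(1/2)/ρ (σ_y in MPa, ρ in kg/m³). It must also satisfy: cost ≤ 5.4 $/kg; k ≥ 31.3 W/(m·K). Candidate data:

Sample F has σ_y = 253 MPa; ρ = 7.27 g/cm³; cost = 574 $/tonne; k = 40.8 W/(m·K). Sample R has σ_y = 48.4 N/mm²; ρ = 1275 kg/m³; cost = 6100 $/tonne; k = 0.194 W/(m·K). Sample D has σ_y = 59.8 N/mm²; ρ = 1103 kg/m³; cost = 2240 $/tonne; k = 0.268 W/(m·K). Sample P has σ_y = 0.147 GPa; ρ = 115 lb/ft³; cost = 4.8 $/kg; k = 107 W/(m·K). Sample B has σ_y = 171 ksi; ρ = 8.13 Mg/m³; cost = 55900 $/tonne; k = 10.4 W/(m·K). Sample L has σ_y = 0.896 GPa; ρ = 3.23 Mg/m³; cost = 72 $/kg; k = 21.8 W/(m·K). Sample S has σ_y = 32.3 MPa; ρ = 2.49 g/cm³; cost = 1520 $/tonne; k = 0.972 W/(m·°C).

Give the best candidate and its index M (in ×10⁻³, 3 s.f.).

Screen on constraints: cost ≤ 5.4 $/kg; k ≥ 31.3 W/(m·K). Survivors: sample F, sample P.
Putting every candidate on a common basis:
  sample F: σ_y = 253.0 MPa, ρ = 7270 kg/m³
  sample P: σ_y = 147.0 MPa, ρ = 1842 kg/m³
  sample P: M = 6.58×10⁻³
  sample F: M = 2.19×10⁻³
The maximum is for sample P.

sample P, M = 6.58×10⁻³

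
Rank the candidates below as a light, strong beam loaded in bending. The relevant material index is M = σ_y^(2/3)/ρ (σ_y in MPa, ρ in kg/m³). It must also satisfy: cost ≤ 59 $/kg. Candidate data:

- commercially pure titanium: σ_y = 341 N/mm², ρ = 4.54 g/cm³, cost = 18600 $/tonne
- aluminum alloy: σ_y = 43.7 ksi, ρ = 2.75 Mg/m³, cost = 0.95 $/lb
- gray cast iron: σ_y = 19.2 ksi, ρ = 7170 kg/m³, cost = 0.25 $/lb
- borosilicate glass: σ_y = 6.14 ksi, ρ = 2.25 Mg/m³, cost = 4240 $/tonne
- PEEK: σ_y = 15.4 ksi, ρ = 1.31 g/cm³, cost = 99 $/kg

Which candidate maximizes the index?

aluminum alloy

Screen on constraints: cost ≤ 59 $/kg. Survivors: commercially pure titanium, aluminum alloy, gray cast iron, borosilicate glass.
Normalizing units and computing the index:
  commercially pure titanium: σ_y = 341.0 MPa, ρ = 4540 kg/m³
  aluminum alloy: σ_y = 301.3 MPa, ρ = 2750 kg/m³
  gray cast iron: σ_y = 132.4 MPa, ρ = 7170 kg/m³
  borosilicate glass: σ_y = 42.33 MPa, ρ = 2250 kg/m³
  aluminum alloy: M = 16.3×10⁻³
  commercially pure titanium: M = 10.8×10⁻³
  borosilicate glass: M = 5.40×10⁻³
  gray cast iron: M = 3.62×10⁻³
Aluminum alloy has the largest M.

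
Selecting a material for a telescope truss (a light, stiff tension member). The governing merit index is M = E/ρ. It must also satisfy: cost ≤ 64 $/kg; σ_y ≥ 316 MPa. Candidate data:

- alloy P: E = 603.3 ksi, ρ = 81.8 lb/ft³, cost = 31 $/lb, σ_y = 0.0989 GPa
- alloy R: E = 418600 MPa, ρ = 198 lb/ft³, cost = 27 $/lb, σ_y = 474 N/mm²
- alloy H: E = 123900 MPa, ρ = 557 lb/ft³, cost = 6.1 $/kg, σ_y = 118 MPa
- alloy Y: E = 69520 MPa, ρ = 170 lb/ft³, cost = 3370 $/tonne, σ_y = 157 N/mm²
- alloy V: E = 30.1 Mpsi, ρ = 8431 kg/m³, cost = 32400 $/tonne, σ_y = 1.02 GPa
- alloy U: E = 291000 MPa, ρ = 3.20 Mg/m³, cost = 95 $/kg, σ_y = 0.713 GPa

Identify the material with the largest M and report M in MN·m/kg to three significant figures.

alloy R, M = 132 MN·m/kg

Screen on constraints: cost ≤ 64 $/kg; σ_y ≥ 316 MPa. Survivors: alloy R, alloy V.
In SI units:
  alloy R: E = 418.6 GPa, ρ = 3172 kg/m³
  alloy V: E = 207.5 GPa, ρ = 8431 kg/m³
  alloy R: M = 132 MN·m/kg
  alloy V: M = 24.6 MN·m/kg
The maximum is for alloy R.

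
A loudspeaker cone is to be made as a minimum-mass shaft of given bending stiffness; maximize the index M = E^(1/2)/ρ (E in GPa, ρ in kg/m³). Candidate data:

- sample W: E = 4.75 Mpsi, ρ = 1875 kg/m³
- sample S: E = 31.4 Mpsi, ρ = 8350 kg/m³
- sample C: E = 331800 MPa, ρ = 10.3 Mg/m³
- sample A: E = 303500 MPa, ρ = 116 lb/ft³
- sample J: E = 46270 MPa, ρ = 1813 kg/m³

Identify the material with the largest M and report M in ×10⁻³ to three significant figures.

Normalizing units and computing the index:
  sample W: E = 32.75 GPa, ρ = 1875 kg/m³
  sample S: E = 216.5 GPa, ρ = 8350 kg/m³
  sample C: E = 331.8 GPa, ρ = 10300 kg/m³
  sample A: E = 303.5 GPa, ρ = 1858 kg/m³
  sample J: E = 46.27 GPa, ρ = 1813 kg/m³
  sample A: M = 9.38×10⁻³
  sample J: M = 3.75×10⁻³
  sample W: M = 3.05×10⁻³
  sample C: M = 1.77×10⁻³
  sample S: M = 1.76×10⁻³
The maximum is for sample A.

sample A, M = 9.38×10⁻³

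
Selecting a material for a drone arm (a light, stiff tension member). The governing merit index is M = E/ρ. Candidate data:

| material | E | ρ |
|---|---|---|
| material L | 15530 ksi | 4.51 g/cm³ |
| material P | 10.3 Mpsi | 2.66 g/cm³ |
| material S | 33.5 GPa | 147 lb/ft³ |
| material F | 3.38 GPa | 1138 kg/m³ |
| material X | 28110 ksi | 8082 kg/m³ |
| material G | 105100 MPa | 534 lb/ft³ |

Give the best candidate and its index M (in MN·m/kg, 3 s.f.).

Putting every candidate on a common basis:
  material L: E = 107.1 GPa, ρ = 4510 kg/m³
  material P: E = 71.02 GPa, ρ = 2660 kg/m³
  material S: E = 33.50 GPa, ρ = 2355 kg/m³
  material F: E = 3.380 GPa, ρ = 1138 kg/m³
  material X: E = 193.8 GPa, ρ = 8082 kg/m³
  material G: E = 105.1 GPa, ρ = 8554 kg/m³
  material P: M = 26.7 MN·m/kg
  material X: M = 24.0 MN·m/kg
  material L: M = 23.7 MN·m/kg
  material S: M = 14.2 MN·m/kg
  material G: M = 12.3 MN·m/kg
  material F: M = 2.97 MN·m/kg
Highest index: material P.

material P, M = 26.7 MN·m/kg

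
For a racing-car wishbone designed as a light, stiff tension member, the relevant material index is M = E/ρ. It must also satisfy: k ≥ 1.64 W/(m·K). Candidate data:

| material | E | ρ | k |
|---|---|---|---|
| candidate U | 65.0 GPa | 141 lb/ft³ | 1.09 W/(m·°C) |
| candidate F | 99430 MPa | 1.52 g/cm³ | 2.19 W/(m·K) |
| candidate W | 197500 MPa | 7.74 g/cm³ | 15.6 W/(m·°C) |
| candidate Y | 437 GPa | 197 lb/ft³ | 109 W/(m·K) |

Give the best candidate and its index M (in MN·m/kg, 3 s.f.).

candidate Y, M = 138 MN·m/kg

Screen on constraints: k ≥ 1.64 W/(m·K). Survivors: candidate F, candidate W, candidate Y.
Convert each candidate to consistent units, then evaluate M:
  candidate F: E = 99.43 GPa, ρ = 1520 kg/m³
  candidate W: E = 197.5 GPa, ρ = 7740 kg/m³
  candidate Y: E = 437.0 GPa, ρ = 3156 kg/m³
  candidate Y: M = 138 MN·m/kg
  candidate F: M = 65.4 MN·m/kg
  candidate W: M = 25.5 MN·m/kg
Highest index: candidate Y.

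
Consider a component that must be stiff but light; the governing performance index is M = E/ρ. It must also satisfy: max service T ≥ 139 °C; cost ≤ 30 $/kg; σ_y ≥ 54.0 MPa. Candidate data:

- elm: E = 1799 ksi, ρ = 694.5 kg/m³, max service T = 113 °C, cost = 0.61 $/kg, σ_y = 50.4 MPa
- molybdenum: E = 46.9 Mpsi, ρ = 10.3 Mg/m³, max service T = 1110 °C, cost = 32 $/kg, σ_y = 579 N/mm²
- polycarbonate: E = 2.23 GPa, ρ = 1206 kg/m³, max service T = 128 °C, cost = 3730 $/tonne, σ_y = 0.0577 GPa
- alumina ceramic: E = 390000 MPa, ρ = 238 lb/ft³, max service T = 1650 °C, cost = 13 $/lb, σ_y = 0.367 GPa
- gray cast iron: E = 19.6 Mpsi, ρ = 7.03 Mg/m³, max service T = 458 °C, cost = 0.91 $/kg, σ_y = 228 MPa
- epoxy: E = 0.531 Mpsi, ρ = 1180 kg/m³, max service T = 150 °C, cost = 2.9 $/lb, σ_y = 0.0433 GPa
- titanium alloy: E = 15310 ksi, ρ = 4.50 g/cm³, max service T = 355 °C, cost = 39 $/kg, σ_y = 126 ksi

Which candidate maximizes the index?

alumina ceramic

Screen on constraints: max service T ≥ 139 °C; cost ≤ 30 $/kg; σ_y ≥ 54.0 MPa. Survivors: alumina ceramic, gray cast iron.
Putting every candidate on a common basis:
  alumina ceramic: E = 390.0 GPa, ρ = 3812 kg/m³
  gray cast iron: E = 135.1 GPa, ρ = 7030 kg/m³
  alumina ceramic: M = 102 MN·m/kg
  gray cast iron: M = 19.2 MN·m/kg
Highest index: alumina ceramic.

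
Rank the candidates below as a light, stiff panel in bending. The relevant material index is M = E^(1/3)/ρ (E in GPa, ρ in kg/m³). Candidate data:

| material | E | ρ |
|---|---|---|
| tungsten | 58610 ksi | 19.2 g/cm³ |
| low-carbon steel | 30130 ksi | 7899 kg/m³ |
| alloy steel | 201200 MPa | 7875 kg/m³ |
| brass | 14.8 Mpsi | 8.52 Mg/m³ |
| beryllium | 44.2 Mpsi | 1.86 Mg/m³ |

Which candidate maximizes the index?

Putting every candidate on a common basis:
  tungsten: E = 404.1 GPa, ρ = 19200 kg/m³
  low-carbon steel: E = 207.7 GPa, ρ = 7899 kg/m³
  alloy steel: E = 201.2 GPa, ρ = 7875 kg/m³
  brass: E = 102.0 GPa, ρ = 8520 kg/m³
  beryllium: E = 304.7 GPa, ρ = 1860 kg/m³
  beryllium: M = 3.62×10⁻³
  low-carbon steel: M = 0.750×10⁻³
  alloy steel: M = 0.744×10⁻³
  brass: M = 0.548×10⁻³
  tungsten: M = 0.385×10⁻³
Beryllium ranks first.

beryllium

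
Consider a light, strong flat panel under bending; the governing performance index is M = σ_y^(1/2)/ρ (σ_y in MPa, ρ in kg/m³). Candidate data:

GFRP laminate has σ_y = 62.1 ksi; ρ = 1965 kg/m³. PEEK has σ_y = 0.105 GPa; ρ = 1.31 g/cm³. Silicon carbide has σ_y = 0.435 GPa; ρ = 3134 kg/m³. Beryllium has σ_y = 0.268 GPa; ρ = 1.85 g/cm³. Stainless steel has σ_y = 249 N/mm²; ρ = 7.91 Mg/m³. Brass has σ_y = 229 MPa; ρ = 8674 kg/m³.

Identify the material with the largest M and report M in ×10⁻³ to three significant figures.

Putting every candidate on a common basis:
  GFRP laminate: σ_y = 428.2 MPa, ρ = 1965 kg/m³
  PEEK: σ_y = 105.0 MPa, ρ = 1310 kg/m³
  silicon carbide: σ_y = 435.0 MPa, ρ = 3134 kg/m³
  beryllium: σ_y = 268.0 MPa, ρ = 1850 kg/m³
  stainless steel: σ_y = 249.0 MPa, ρ = 7910 kg/m³
  brass: σ_y = 229.0 MPa, ρ = 8674 kg/m³
  GFRP laminate: M = 10.5×10⁻³
  beryllium: M = 8.85×10⁻³
  PEEK: M = 7.82×10⁻³
  silicon carbide: M = 6.65×10⁻³
  stainless steel: M = 1.99×10⁻³
  brass: M = 1.74×10⁻³
Highest index: GFRP laminate.

GFRP laminate, M = 10.5×10⁻³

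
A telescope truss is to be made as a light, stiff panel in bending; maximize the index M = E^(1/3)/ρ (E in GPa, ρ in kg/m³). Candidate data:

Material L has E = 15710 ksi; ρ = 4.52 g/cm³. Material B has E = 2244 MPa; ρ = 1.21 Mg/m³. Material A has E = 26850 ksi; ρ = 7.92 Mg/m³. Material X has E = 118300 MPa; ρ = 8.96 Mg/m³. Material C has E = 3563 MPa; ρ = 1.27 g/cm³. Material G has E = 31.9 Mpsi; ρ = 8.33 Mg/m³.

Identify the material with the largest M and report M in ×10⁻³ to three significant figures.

Convert each candidate to consistent units, then evaluate M:
  material L: E = 108.3 GPa, ρ = 4520 kg/m³
  material B: E = 2.244 GPa, ρ = 1210 kg/m³
  material A: E = 185.1 GPa, ρ = 7920 kg/m³
  material X: E = 118.3 GPa, ρ = 8960 kg/m³
  material C: E = 3.563 GPa, ρ = 1270 kg/m³
  material G: E = 219.9 GPa, ρ = 8330 kg/m³
  material C: M = 1.20×10⁻³
  material B: M = 1.08×10⁻³
  material L: M = 1.05×10⁻³
  material G: M = 0.725×10⁻³
  material A: M = 0.720×10⁻³
  material X: M = 0.548×10⁻³
Highest index: material C.

material C, M = 1.20×10⁻³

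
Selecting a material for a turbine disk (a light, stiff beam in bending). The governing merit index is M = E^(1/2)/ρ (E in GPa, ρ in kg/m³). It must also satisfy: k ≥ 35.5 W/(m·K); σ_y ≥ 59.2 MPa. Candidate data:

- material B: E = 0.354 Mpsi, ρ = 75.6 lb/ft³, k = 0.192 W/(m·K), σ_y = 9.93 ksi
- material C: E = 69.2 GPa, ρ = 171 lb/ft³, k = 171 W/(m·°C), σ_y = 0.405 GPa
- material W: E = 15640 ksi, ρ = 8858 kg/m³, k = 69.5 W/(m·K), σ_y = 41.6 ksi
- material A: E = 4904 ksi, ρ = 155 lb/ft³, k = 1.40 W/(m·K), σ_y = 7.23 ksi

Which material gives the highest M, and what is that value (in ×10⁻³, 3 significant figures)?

material C, M = 3.04×10⁻³

Screen on constraints: k ≥ 35.5 W/(m·K); σ_y ≥ 59.2 MPa. Survivors: material C, material W.
In SI units:
  material C: E = 69.20 GPa, ρ = 2739 kg/m³
  material W: E = 107.8 GPa, ρ = 8858 kg/m³
  material C: M = 3.04×10⁻³
  material W: M = 1.17×10⁻³
Highest index: material C.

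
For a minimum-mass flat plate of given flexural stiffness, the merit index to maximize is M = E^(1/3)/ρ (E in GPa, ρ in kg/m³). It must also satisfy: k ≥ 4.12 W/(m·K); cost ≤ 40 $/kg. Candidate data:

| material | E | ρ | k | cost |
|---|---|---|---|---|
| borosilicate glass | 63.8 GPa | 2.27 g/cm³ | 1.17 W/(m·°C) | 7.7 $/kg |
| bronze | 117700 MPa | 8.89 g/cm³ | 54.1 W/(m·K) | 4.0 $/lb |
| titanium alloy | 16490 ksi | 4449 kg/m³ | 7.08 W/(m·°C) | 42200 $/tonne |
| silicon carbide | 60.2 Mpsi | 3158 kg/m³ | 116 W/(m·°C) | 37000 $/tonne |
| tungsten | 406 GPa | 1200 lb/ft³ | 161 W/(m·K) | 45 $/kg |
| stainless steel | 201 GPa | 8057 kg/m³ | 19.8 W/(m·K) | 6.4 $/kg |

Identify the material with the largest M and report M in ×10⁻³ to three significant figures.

silicon carbide, M = 2.36×10⁻³

Screen on constraints: k ≥ 4.12 W/(m·K); cost ≤ 40 $/kg. Survivors: bronze, silicon carbide, stainless steel.
After converting to SI:
  bronze: E = 117.7 GPa, ρ = 8890 kg/m³
  silicon carbide: E = 415.1 GPa, ρ = 3158 kg/m³
  stainless steel: E = 201.0 GPa, ρ = 8057 kg/m³
  silicon carbide: M = 2.36×10⁻³
  stainless steel: M = 0.727×10⁻³
  bronze: M = 0.551×10⁻³
Silicon carbide ranks first.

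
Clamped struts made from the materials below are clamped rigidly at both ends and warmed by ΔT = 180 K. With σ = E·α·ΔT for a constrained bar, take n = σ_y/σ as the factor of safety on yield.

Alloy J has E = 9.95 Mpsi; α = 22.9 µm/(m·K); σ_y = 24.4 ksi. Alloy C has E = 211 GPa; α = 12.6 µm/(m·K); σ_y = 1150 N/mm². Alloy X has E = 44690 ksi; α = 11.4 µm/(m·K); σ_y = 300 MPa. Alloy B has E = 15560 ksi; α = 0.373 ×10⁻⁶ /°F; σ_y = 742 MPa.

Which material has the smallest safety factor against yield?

alloy X

Per material, after unit conversion:
  alloy J: E = 68.60, α = 22.9, σ_y = 168.2 → σ = 283 MPa, n = 0.595
  alloy C: E = 211.0, α = 12.6, σ_y = 1150 → σ = 479 MPa, n = 2.40
  alloy X: E = 308.1, α = 11.4, σ_y = 300.0 → σ = 632 MPa, n = 0.474
  alloy B: E = 107.3, α = 0.671, σ_y = 742.0 → σ = 13.0 MPa, n = 57.2
Alloy X has the lowest safety factor, n = 0.474.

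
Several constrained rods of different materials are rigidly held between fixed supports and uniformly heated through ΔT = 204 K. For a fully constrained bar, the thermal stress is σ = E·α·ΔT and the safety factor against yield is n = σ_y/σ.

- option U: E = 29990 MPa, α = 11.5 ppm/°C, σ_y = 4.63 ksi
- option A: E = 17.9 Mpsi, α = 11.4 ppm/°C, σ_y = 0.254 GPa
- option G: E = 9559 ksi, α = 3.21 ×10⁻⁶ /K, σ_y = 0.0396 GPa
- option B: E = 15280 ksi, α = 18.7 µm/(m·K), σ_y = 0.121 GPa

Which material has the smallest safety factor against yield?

option B

Converting E to GPa, α to ×10⁻⁶/K, σ_y to MPa, then σ and n for each:
  option U: E = 29.99, α = 11.5, σ_y = 31.92 → σ = 70.4 MPa, n = 0.454
  option A: E = 123.4, α = 11.4, σ_y = 254.0 → σ = 287 MPa, n = 0.885
  option G: E = 65.91, α = 3.21, σ_y = 39.60 → σ = 43.2 MPa, n = 0.918
  option B: E = 105.4, α = 18.7, σ_y = 121.0 → σ = 402 MPa, n = 0.301
Smallest n: option B with n = 0.301.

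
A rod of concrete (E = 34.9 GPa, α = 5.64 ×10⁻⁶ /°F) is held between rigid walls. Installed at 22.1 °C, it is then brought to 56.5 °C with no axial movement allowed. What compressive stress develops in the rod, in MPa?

12.2 MPa

α = 5.64×10⁻⁶/°F × 9/5 = 10.2×10⁻⁶/K.
ΔT = 34.40 K. Constrained thermal stress σ = E·α·ΔT = 34.90×10³ MPa × 10.2×10⁻⁶ × 34.40 = 12.2 MPa (compressive).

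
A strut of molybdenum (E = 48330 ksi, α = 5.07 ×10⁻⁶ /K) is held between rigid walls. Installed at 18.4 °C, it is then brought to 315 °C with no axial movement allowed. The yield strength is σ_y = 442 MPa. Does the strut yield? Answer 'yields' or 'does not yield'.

yields

E = 48330 ksi = 333.2 GPa.
ΔT = 296.6 K. Constrained thermal stress σ = E·α·ΔT = 333.2×10³ MPa × 5.07×10⁻⁶ × 296.6 = 501 MPa (compressive).
Compare to σ_y = 442 MPa: σ ≥ σ_y, so it yields.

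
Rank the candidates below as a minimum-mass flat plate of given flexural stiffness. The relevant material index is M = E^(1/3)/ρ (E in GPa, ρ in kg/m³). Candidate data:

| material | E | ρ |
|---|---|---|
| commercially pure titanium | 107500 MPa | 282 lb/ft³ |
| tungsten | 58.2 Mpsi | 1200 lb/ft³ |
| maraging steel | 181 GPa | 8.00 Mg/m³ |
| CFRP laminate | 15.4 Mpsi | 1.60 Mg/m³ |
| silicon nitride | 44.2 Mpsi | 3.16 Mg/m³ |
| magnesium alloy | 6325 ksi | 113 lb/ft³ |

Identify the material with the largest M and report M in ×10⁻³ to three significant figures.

CFRP laminate, M = 2.96×10⁻³

Convert each candidate to consistent units, then evaluate M:
  commercially pure titanium: E = 107.5 GPa, ρ = 4517 kg/m³
  tungsten: E = 401.3 GPa, ρ = 19220 kg/m³
  maraging steel: E = 181.0 GPa, ρ = 8000 kg/m³
  CFRP laminate: E = 106.2 GPa, ρ = 1600 kg/m³
  silicon nitride: E = 304.7 GPa, ρ = 3160 kg/m³
  magnesium alloy: E = 43.61 GPa, ρ = 1810 kg/m³
  CFRP laminate: M = 2.96×10⁻³
  silicon nitride: M = 2.13×10⁻³
  magnesium alloy: M = 1.94×10⁻³
  commercially pure titanium: M = 1.05×10⁻³
  maraging steel: M = 0.707×10⁻³
  tungsten: M = 0.384×10⁻³
CFRP laminate ranks first.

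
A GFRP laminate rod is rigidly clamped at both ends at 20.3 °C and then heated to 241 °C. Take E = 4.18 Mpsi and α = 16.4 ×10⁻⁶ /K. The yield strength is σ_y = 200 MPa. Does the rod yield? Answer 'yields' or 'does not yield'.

E = 4.18 Mpsi = 28.82 GPa.
ΔT = 220.7 K. Constrained thermal stress σ = E·α·ΔT = 28.82×10³ MPa × 16.4×10⁻⁶ × 220.7 = 104 MPa (compressive).
Compare to σ_y = 200 MPa: σ < σ_y, so it does not yield.

does not yield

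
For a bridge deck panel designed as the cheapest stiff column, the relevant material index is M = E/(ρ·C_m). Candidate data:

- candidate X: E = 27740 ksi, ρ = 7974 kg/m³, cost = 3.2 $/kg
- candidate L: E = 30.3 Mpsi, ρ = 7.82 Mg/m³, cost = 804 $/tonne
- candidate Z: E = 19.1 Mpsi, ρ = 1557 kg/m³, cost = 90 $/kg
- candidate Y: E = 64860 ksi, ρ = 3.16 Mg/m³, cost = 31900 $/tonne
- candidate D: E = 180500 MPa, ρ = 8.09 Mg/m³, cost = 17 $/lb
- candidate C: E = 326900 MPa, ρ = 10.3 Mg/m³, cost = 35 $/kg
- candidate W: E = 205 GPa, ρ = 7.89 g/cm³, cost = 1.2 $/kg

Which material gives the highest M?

candidate L

Putting every candidate on a common basis:
  candidate X: E = 191.3 GPa, ρ = 7974 kg/m³, cost = 3.200 $/kg
  candidate L: E = 208.9 GPa, ρ = 7820 kg/m³, cost = 0.8040 $/kg
  candidate Z: E = 131.7 GPa, ρ = 1557 kg/m³, cost = 90.00 $/kg
  candidate Y: E = 447.2 GPa, ρ = 3160 kg/m³, cost = 31.90 $/kg
  candidate D: E = 180.5 GPa, ρ = 8090 kg/m³, cost = 37.48 $/kg
  candidate C: E = 326.9 GPa, ρ = 10300 kg/m³, cost = 35.00 $/kg
  candidate W: E = 205.0 GPa, ρ = 7890 kg/m³, cost = 1.200 $/kg
  candidate L: M = 33.2 MN·m per $
  candidate W: M = 21.7 MN·m per $
  candidate X: M = 7.50 MN·m per $
  candidate Y: M = 4.44 MN·m per $
  candidate Z: M = 0.940 MN·m per $
  candidate C: M = 0.907 MN·m per $
  candidate D: M = 0.595 MN·m per $
Candidate L ranks first.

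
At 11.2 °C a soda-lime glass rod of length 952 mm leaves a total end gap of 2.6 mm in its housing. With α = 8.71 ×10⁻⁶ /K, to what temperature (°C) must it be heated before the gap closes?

325 °C

α·L₀·ΔT = 2.6 mm ⇒ ΔT = 2.6 / (8.71×10⁻⁶ × 952.0) = 313.6 K.
T = 11.2 + 313.6 = 324.8 °C.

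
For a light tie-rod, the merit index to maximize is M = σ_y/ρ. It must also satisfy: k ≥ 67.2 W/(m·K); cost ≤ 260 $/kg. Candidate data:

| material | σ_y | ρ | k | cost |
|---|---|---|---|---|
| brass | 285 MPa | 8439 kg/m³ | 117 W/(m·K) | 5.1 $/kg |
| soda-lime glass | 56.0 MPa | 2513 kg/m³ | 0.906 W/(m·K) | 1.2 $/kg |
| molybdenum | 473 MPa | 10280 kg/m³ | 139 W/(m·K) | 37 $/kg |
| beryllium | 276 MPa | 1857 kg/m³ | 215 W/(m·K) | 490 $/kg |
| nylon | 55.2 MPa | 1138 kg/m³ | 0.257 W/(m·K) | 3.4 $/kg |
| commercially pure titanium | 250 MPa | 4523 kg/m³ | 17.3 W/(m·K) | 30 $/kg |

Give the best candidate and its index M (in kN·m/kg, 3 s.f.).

Screen on constraints: k ≥ 67.2 W/(m·K); cost ≤ 260 $/kg. Survivors: brass, molybdenum.
Evaluate M for each candidate:
  molybdenum: M = 46.0 kN·m/kg
  brass: M = 33.8 kN·m/kg
The maximum is for molybdenum.

molybdenum, M = 46.0 kN·m/kg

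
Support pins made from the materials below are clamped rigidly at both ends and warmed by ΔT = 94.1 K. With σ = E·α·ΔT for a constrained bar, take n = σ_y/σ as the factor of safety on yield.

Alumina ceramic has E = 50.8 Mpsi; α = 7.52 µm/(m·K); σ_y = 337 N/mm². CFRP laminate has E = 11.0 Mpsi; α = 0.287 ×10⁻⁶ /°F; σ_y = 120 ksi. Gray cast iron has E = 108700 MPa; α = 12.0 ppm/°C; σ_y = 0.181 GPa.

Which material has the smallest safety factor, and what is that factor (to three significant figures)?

alumina ceramic, n = 1.36

Converting E to GPa, α to ×10⁻⁶/K, σ_y to MPa, then σ and n for each:
  alumina ceramic: E = 350.3, α = 7.52, σ_y = 337.0 → σ = 248 MPa, n = 1.36
  CFRP laminate: E = 75.84, α = 0.517, σ_y = 827.4 → σ = 3.69 MPa, n = 224
  gray cast iron: E = 108.7, α = 12.0, σ_y = 181.0 → σ = 123 MPa, n = 1.47
Smallest n: alumina ceramic with n = 1.36.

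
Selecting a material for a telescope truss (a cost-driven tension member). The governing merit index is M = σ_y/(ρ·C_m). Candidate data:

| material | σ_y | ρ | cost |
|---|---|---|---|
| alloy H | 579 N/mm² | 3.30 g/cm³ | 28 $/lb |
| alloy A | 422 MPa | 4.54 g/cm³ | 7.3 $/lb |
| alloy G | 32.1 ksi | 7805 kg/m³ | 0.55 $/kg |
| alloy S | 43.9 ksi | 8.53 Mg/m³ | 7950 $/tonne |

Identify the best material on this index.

After converting to SI:
  alloy H: σ_y = 579.0 MPa, ρ = 3300 kg/m³, cost = 61.73 $/kg
  alloy A: σ_y = 422.0 MPa, ρ = 4540 kg/m³, cost = 16.09 $/kg
  alloy G: σ_y = 221.3 MPa, ρ = 7805 kg/m³, cost = 0.5500 $/kg
  alloy S: σ_y = 302.7 MPa, ρ = 8530 kg/m³, cost = 7.950 $/kg
  alloy G: M = 51.6 kN·m per $
  alloy A: M = 5.78 kN·m per $
  alloy S: M = 4.46 kN·m per $
  alloy H: M = 2.84 kN·m per $
Alloy G ranks first.

alloy G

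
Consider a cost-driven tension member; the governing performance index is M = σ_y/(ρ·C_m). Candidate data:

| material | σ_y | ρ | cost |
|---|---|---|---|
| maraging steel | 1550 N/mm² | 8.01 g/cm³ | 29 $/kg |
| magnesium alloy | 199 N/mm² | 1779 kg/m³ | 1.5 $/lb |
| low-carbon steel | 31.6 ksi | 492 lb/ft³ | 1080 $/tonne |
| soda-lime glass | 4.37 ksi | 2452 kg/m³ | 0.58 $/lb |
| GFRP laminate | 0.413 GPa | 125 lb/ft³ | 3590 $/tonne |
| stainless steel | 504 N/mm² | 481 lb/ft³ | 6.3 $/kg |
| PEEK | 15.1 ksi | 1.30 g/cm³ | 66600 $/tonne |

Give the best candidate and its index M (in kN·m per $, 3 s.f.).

Convert each candidate to consistent units, then evaluate M:
  maraging steel: σ_y = 1550 MPa, ρ = 8010 kg/m³, cost = 29.00 $/kg
  magnesium alloy: σ_y = 199.0 MPa, ρ = 1779 kg/m³, cost = 3.307 $/kg
  low-carbon steel: σ_y = 217.9 MPa, ρ = 7881 kg/m³, cost = 1.080 $/kg
  soda-lime glass: σ_y = 30.13 MPa, ρ = 2452 kg/m³, cost = 1.279 $/kg
  GFRP laminate: σ_y = 413.0 MPa, ρ = 2002 kg/m³, cost = 3.590 $/kg
  stainless steel: σ_y = 504.0 MPa, ρ = 7705 kg/m³, cost = 6.300 $/kg
  PEEK: σ_y = 104.1 MPa, ρ = 1300 kg/m³, cost = 66.60 $/kg
  GFRP laminate: M = 57.5 kN·m per $
  magnesium alloy: M = 33.8 kN·m per $
  low-carbon steel: M = 25.6 kN·m per $
  stainless steel: M = 10.4 kN·m per $
  soda-lime glass: M = 9.61 kN·m per $
  maraging steel: M = 6.67 kN·m per $
  PEEK: M = 1.20 kN·m per $
GFRP laminate has the largest M.

GFRP laminate, M = 57.5 kN·m per $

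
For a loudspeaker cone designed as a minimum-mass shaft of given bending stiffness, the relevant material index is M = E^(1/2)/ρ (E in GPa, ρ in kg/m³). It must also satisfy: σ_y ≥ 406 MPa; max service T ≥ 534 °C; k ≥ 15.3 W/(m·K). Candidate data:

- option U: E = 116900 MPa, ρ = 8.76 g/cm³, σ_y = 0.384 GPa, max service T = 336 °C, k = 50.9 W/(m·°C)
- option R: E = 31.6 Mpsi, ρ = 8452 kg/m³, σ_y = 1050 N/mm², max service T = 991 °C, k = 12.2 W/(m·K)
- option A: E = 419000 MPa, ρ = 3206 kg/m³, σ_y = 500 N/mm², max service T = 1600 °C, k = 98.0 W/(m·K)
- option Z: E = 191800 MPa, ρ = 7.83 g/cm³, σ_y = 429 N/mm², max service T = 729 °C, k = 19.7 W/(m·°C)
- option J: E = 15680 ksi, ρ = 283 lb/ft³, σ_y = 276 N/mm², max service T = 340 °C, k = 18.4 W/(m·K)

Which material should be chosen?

Screen on constraints: σ_y ≥ 406 MPa; max service T ≥ 534 °C; k ≥ 15.3 W/(m·K). Survivors: option A, option Z.
Convert each candidate to consistent units, then evaluate M:
  option A: E = 419.0 GPa, ρ = 3206 kg/m³
  option Z: E = 191.8 GPa, ρ = 7830 kg/m³
  option A: M = 6.38×10⁻³
  option Z: M = 1.77×10⁻³
Highest index: option A.

option A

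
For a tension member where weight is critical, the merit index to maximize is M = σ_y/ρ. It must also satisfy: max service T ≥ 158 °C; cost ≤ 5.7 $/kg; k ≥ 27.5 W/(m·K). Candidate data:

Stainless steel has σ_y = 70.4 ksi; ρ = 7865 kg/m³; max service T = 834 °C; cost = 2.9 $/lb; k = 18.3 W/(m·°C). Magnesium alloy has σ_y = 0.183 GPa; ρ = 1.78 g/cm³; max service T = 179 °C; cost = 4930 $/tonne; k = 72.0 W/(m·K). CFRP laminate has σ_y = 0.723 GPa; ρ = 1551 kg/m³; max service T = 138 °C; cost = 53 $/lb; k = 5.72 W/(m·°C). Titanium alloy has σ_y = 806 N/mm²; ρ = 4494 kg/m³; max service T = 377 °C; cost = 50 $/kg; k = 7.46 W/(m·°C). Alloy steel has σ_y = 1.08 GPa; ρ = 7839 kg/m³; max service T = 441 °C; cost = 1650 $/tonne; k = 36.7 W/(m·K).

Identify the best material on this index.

alloy steel

Screen on constraints: max service T ≥ 158 °C; cost ≤ 5.7 $/kg; k ≥ 27.5 W/(m·K). Survivors: magnesium alloy, alloy steel.
After converting to SI:
  magnesium alloy: σ_y = 183.0 MPa, ρ = 1780 kg/m³
  alloy steel: σ_y = 1080 MPa, ρ = 7839 kg/m³
  alloy steel: M = 138 kN·m/kg
  magnesium alloy: M = 103 kN·m/kg
Alloy steel ranks first.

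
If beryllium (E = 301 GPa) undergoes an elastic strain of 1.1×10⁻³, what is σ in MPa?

σ = E·ε = 301000 MPa × 1.1×10⁻³ = 331 MPa.

331 MPa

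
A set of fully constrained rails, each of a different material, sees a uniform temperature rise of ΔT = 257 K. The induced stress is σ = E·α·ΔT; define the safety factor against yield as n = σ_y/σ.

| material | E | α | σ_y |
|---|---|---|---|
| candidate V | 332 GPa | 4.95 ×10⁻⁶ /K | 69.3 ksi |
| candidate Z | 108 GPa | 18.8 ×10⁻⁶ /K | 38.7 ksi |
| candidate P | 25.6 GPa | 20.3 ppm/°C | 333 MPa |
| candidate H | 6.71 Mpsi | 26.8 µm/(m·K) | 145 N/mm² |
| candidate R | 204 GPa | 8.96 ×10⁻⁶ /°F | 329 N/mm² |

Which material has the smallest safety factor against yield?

candidate R

With everything in SI (GPa, ×10⁻⁶/K, MPa):
  candidate V: E = 332.0, α = 4.95, σ_y = 477.8 → σ = 422 MPa, n = 1.13
  candidate Z: E = 108.0, α = 18.8, σ_y = 266.8 → σ = 522 MPa, n = 0.511
  candidate P: E = 25.60, α = 20.3, σ_y = 333.0 → σ = 134 MPa, n = 2.49
  candidate H: E = 46.26, α = 26.8, σ_y = 145.0 → σ = 319 MPa, n = 0.455
  candidate R: E = 204.0, α = 16.1, σ_y = 329.0 → σ = 846 MPa, n = 0.389
Candidate R has the lowest safety factor, n = 0.389.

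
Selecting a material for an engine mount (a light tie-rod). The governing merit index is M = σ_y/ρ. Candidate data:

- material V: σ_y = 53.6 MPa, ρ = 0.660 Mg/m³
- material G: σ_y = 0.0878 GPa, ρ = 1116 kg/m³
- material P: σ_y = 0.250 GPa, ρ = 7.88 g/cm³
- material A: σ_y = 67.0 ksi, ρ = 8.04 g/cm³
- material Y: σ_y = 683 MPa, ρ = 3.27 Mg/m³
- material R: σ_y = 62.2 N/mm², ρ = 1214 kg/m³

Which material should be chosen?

material Y

Convert each candidate to consistent units, then evaluate M:
  material V: σ_y = 53.60 MPa, ρ = 660.0 kg/m³
  material G: σ_y = 87.80 MPa, ρ = 1116 kg/m³
  material P: σ_y = 250.0 MPa, ρ = 7880 kg/m³
  material A: σ_y = 461.9 MPa, ρ = 8040 kg/m³
  material Y: σ_y = 683.0 MPa, ρ = 3270 kg/m³
  material R: σ_y = 62.20 MPa, ρ = 1214 kg/m³
  material Y: M = 209 kN·m/kg
  material V: M = 81.2 kN·m/kg
  material G: M = 78.7 kN·m/kg
  material A: M = 57.5 kN·m/kg
  material R: M = 51.2 kN·m/kg
  material P: M = 31.7 kN·m/kg
Highest index: material Y.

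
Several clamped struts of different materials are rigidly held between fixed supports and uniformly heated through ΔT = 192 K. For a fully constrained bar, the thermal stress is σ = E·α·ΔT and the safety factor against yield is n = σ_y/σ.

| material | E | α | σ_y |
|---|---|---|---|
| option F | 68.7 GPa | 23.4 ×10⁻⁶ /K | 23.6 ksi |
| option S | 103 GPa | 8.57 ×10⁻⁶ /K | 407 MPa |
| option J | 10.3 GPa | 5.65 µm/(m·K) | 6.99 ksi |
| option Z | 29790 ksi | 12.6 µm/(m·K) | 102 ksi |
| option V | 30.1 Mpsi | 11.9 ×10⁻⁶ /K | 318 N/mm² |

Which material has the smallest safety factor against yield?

With everything in SI (GPa, ×10⁻⁶/K, MPa):
  option F: E = 68.70, α = 23.4, σ_y = 162.7 → σ = 309 MPa, n = 0.527
  option S: E = 103.0, α = 8.57, σ_y = 407.0 → σ = 169 MPa, n = 2.40
  option J: E = 10.30, α = 5.65, σ_y = 48.19 → σ = 11.2 MPa, n = 4.31
  option Z: E = 205.4, α = 12.6, σ_y = 703.3 → σ = 497 MPa, n = 1.42
  option V: E = 207.5, α = 11.9, σ_y = 318.0 → σ = 474 MPa, n = 0.671
Smallest n: option F with n = 0.527.

option F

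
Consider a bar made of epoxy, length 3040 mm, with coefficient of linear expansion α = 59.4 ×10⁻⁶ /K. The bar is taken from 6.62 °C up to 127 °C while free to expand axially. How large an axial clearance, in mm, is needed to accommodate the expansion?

21.7 mm

ΔT = 127 − 6.62 = 120.4 K.
ΔL = α·L₀·ΔT = 59.4×10⁻⁶ × 3040 mm × 120.4 K = 21.7 mm.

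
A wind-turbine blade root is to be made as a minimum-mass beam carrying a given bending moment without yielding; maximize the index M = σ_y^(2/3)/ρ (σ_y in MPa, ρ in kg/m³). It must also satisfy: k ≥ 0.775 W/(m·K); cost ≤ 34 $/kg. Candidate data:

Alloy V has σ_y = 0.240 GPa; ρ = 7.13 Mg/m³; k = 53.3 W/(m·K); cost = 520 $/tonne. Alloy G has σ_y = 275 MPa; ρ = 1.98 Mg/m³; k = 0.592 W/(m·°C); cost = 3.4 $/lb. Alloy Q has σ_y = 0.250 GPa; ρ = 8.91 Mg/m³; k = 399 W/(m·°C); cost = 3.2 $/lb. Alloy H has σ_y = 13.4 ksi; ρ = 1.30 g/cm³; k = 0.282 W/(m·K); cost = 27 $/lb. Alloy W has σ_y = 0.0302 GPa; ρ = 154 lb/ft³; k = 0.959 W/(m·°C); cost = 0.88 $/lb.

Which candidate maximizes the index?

alloy V

Screen on constraints: k ≥ 0.775 W/(m·K); cost ≤ 34 $/kg. Survivors: alloy V, alloy Q, alloy W.
After converting to SI:
  alloy V: σ_y = 240.0 MPa, ρ = 7130 kg/m³
  alloy Q: σ_y = 250.0 MPa, ρ = 8910 kg/m³
  alloy W: σ_y = 30.20 MPa, ρ = 2467 kg/m³
  alloy V: M = 5.42×10⁻³
  alloy Q: M = 4.45×10⁻³
  alloy W: M = 3.93×10⁻³
Alloy V has the largest M.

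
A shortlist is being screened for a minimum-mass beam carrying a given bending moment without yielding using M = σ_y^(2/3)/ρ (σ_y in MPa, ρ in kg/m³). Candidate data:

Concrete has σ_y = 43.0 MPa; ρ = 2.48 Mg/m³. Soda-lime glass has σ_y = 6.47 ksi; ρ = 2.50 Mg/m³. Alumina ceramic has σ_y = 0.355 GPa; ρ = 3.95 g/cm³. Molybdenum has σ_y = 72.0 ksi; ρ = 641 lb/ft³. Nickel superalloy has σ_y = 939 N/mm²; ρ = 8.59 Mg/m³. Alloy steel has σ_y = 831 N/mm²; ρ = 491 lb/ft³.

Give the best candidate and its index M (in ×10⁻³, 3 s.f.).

After converting to SI:
  concrete: σ_y = 43.00 MPa, ρ = 2480 kg/m³
  soda-lime glass: σ_y = 44.61 MPa, ρ = 2500 kg/m³
  alumina ceramic: σ_y = 355.0 MPa, ρ = 3950 kg/m³
  molybdenum: σ_y = 496.4 MPa, ρ = 10270 kg/m³
  nickel superalloy: σ_y = 939.0 MPa, ρ = 8590 kg/m³
  alloy steel: σ_y = 831.0 MPa, ρ = 7865 kg/m³
  alumina ceramic: M = 12.7×10⁻³
  alloy steel: M = 11.2×10⁻³
  nickel superalloy: M = 11.2×10⁻³
  molybdenum: M = 6.11×10⁻³
  soda-lime glass: M = 5.03×10⁻³
  concrete: M = 4.95×10⁻³
The maximum is for alumina ceramic.

alumina ceramic, M = 12.7×10⁻³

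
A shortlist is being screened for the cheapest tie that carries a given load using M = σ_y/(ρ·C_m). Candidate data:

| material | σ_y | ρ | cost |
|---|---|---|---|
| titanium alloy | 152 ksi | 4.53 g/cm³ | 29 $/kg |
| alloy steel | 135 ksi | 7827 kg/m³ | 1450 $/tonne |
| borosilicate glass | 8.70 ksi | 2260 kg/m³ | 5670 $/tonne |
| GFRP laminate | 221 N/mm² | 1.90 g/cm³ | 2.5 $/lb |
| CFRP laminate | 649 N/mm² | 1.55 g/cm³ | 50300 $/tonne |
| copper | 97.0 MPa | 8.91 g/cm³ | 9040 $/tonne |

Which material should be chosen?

alloy steel

After converting to SI:
  titanium alloy: σ_y = 1048 MPa, ρ = 4530 kg/m³, cost = 29.00 $/kg
  alloy steel: σ_y = 930.8 MPa, ρ = 7827 kg/m³, cost = 1.450 $/kg
  borosilicate glass: σ_y = 59.98 MPa, ρ = 2260 kg/m³, cost = 5.670 $/kg
  GFRP laminate: σ_y = 221.0 MPa, ρ = 1900 kg/m³, cost = 5.511 $/kg
  CFRP laminate: σ_y = 649.0 MPa, ρ = 1550 kg/m³, cost = 50.30 $/kg
  copper: σ_y = 97.00 MPa, ρ = 8910 kg/m³, cost = 9.040 $/kg
  alloy steel: M = 82.0 kN·m per $
  GFRP laminate: M = 21.1 kN·m per $
  CFRP laminate: M = 8.32 kN·m per $
  titanium alloy: M = 7.98 kN·m per $
  borosilicate glass: M = 4.68 kN·m per $
  copper: M = 1.20 kN·m per $
Alloy steel has the largest M.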